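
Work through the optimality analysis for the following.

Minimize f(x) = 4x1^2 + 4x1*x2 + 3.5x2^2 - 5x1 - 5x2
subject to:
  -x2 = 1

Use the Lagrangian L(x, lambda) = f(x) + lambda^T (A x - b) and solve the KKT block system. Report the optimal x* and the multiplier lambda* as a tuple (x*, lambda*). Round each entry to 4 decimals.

Form the Lagrangian:
  L(x, lambda) = (1/2) x^T Q x + c^T x + lambda^T (A x - b)
Stationarity (grad_x L = 0): Q x + c + A^T lambda = 0.
Primal feasibility: A x = b.

This gives the KKT block system:
  [ Q   A^T ] [ x     ]   [-c ]
  [ A    0  ] [ lambda ] = [ b ]

Solving the linear system:
  x*      = (1.125, -1)
  lambda* = (-7.5)
  f(x*)   = 3.4375

x* = (1.125, -1), lambda* = (-7.5)


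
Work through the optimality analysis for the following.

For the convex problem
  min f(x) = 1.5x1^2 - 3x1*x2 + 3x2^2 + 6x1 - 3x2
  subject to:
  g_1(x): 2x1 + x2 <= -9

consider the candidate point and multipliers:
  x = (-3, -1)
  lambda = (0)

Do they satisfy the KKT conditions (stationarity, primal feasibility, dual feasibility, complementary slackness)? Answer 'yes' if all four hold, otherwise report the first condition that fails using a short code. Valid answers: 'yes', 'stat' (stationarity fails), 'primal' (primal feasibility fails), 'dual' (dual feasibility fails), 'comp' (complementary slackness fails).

Gradient of f: grad f(x) = Q x + c = (0, 0)
Constraint values g_i(x) = a_i^T x - b_i:
  g_1((-3, -1)) = 2
Stationarity residual: grad f(x) + sum_i lambda_i a_i = (0, 0)
  -> stationarity OK
Primal feasibility (all g_i <= 0): FAILS
Dual feasibility (all lambda_i >= 0): OK
Complementary slackness (lambda_i * g_i(x) = 0 for all i): OK

Verdict: the first failing condition is primal_feasibility -> primal.

primal


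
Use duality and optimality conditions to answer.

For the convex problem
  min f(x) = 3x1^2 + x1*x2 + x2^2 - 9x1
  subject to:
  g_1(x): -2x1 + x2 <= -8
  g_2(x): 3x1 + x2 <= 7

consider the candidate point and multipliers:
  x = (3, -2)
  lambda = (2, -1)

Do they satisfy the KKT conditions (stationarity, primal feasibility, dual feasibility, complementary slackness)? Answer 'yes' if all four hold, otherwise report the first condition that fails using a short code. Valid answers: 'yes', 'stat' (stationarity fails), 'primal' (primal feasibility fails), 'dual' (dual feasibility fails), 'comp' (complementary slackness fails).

Gradient of f: grad f(x) = Q x + c = (7, -1)
Constraint values g_i(x) = a_i^T x - b_i:
  g_1((3, -2)) = 0
  g_2((3, -2)) = 0
Stationarity residual: grad f(x) + sum_i lambda_i a_i = (0, 0)
  -> stationarity OK
Primal feasibility (all g_i <= 0): OK
Dual feasibility (all lambda_i >= 0): FAILS
Complementary slackness (lambda_i * g_i(x) = 0 for all i): OK

Verdict: the first failing condition is dual_feasibility -> dual.

dual


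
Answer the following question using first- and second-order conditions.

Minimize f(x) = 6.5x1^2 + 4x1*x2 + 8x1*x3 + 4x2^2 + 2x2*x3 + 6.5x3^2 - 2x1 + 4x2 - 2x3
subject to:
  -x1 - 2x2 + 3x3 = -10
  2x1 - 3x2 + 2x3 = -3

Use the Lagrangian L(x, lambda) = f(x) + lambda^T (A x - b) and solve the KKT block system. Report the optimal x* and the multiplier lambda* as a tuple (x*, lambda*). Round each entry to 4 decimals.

Form the Lagrangian:
  L(x, lambda) = (1/2) x^T Q x + c^T x + lambda^T (A x - b)
Stationarity (grad_x L = 0): Q x + c + A^T lambda = 0.
Primal feasibility: A x = b.

This gives the KKT block system:
  [ Q   A^T ] [ x     ]   [-c ]
  [ A    0  ] [ lambda ] = [ b ]

Solving the linear system:
  x*      = (1.7711, 0.6338, -2.3204)
  lambda* = (5.4313, 0.2172)
  f(x*)   = 29.2995

x* = (1.7711, 0.6338, -2.3204), lambda* = (5.4313, 0.2172)


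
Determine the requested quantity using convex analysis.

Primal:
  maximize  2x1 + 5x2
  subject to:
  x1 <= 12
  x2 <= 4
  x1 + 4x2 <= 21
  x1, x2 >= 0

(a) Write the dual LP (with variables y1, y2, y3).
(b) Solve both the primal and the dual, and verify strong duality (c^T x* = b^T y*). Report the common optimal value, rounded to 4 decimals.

The standard primal-dual pair for 'max c^T x s.t. A x <= b, x >= 0' is:
  Dual:  min b^T y  s.t.  A^T y >= c,  y >= 0.

So the dual LP is:
  minimize  12y1 + 4y2 + 21y3
  subject to:
    y1 + y3 >= 2
    y2 + 4y3 >= 5
    y1, y2, y3 >= 0

Solving the primal: x* = (12, 2.25).
  primal value c^T x* = 35.25.
Solving the dual: y* = (0.75, 0, 1.25).
  dual value b^T y* = 35.25.
Strong duality: c^T x* = b^T y*. Confirmed.

35.25


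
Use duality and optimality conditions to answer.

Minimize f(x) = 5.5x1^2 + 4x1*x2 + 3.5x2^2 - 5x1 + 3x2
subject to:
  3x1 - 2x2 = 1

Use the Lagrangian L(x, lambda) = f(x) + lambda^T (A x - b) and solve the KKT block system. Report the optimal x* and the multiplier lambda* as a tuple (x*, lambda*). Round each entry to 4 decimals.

Form the Lagrangian:
  L(x, lambda) = (1/2) x^T Q x + c^T x + lambda^T (A x - b)
Stationarity (grad_x L = 0): Q x + c + A^T lambda = 0.
Primal feasibility: A x = b.

This gives the KKT block system:
  [ Q   A^T ] [ x     ]   [-c ]
  [ A    0  ] [ lambda ] = [ b ]

Solving the linear system:
  x*      = (0.2, -0.2)
  lambda* = (1.2)
  f(x*)   = -1.4

x* = (0.2, -0.2), lambda* = (1.2)


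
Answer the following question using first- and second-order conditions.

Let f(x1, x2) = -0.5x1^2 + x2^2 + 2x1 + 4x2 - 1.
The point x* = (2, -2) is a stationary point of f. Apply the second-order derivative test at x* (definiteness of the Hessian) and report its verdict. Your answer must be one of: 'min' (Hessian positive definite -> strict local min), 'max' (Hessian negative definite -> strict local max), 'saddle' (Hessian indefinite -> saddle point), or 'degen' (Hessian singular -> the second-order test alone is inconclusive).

Compute the Hessian H = grad^2 f:
  H = [[-1, 0], [0, 2]]
Verify stationarity: grad f(x*) = H x* + g = (0, 0).
Eigenvalues of H: -1, 2.
Eigenvalues have mixed signs, so H is indefinite -> x* is a saddle point.

saddle


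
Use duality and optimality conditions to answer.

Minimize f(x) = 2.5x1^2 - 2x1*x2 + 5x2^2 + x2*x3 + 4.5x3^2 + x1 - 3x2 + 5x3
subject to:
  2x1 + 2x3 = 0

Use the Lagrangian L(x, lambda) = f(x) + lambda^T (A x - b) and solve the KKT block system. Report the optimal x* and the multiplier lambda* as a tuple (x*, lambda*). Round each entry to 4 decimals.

Form the Lagrangian:
  L(x, lambda) = (1/2) x^T Q x + c^T x + lambda^T (A x - b)
Stationarity (grad_x L = 0): Q x + c + A^T lambda = 0.
Primal feasibility: A x = b.

This gives the KKT block system:
  [ Q   A^T ] [ x     ]   [-c ]
  [ A    0  ] [ lambda ] = [ b ]

Solving the linear system:
  x*      = (0.374, 0.4122, -0.374)
  lambda* = (-1.0229)
  f(x*)   = -1.3664

x* = (0.374, 0.4122, -0.374), lambda* = (-1.0229)


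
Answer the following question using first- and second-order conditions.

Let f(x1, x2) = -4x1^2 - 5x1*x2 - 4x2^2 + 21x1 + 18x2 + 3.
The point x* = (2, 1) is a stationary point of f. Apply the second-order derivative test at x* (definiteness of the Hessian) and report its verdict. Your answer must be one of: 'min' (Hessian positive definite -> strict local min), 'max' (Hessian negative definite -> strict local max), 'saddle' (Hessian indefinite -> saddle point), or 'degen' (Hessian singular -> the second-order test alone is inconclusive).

Compute the Hessian H = grad^2 f:
  H = [[-8, -5], [-5, -8]]
Verify stationarity: grad f(x*) = H x* + g = (0, 0).
Eigenvalues of H: -13, -3.
Both eigenvalues < 0, so H is negative definite -> x* is a strict local max.

max


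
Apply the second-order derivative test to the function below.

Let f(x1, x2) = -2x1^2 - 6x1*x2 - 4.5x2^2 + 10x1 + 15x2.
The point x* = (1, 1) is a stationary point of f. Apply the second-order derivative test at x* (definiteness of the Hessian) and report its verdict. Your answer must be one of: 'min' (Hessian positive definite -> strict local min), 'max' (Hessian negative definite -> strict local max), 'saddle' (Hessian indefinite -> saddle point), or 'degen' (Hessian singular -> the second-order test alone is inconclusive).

Compute the Hessian H = grad^2 f:
  H = [[-4, -6], [-6, -9]]
Verify stationarity: grad f(x*) = H x* + g = (0, 0).
Eigenvalues of H: -13, 0.
H has a zero eigenvalue (singular; negative semidefinite but not definite), so H is neither positive definite, negative definite, nor indefinite. The second-order test alone is inconclusive -> degen.
(Indeed, f is constant along the null direction of H through x*, so x* is not a strict local extremum.)

degen


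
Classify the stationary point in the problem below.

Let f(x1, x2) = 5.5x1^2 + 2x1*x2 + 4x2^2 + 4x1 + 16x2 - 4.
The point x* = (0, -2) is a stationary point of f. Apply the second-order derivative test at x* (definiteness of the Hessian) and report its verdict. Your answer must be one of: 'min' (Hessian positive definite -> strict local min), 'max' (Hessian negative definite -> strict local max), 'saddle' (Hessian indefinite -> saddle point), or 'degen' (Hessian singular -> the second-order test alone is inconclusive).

Compute the Hessian H = grad^2 f:
  H = [[11, 2], [2, 8]]
Verify stationarity: grad f(x*) = H x* + g = (0, 0).
Eigenvalues of H: 7, 12.
Both eigenvalues > 0, so H is positive definite -> x* is a strict local min.

min


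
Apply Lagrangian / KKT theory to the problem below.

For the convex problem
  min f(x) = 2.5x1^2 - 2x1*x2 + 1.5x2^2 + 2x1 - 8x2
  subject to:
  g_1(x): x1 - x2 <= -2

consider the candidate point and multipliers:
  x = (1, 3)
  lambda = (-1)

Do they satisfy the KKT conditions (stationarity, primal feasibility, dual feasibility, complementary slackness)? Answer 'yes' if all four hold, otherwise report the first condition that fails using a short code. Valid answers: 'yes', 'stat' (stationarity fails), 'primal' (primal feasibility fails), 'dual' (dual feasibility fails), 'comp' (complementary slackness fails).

Gradient of f: grad f(x) = Q x + c = (1, -1)
Constraint values g_i(x) = a_i^T x - b_i:
  g_1((1, 3)) = 0
Stationarity residual: grad f(x) + sum_i lambda_i a_i = (0, 0)
  -> stationarity OK
Primal feasibility (all g_i <= 0): OK
Dual feasibility (all lambda_i >= 0): FAILS
Complementary slackness (lambda_i * g_i(x) = 0 for all i): OK

Verdict: the first failing condition is dual_feasibility -> dual.

dual


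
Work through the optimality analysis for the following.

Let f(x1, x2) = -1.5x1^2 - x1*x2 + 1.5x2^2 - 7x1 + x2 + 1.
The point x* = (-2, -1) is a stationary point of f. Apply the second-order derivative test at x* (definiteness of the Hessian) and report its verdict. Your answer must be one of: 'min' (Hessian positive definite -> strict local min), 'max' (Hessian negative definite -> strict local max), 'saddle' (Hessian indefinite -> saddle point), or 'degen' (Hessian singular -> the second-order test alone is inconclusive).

Compute the Hessian H = grad^2 f:
  H = [[-3, -1], [-1, 3]]
Verify stationarity: grad f(x*) = H x* + g = (0, 0).
Eigenvalues of H: -3.1623, 3.1623.
Eigenvalues have mixed signs, so H is indefinite -> x* is a saddle point.

saddle


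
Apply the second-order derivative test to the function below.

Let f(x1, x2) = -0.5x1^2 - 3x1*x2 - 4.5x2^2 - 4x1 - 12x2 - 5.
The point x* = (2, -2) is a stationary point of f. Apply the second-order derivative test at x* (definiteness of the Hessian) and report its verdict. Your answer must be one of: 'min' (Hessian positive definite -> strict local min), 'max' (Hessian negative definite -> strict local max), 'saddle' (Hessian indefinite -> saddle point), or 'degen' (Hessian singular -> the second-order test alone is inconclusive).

Compute the Hessian H = grad^2 f:
  H = [[-1, -3], [-3, -9]]
Verify stationarity: grad f(x*) = H x* + g = (0, 0).
Eigenvalues of H: -10, 0.
H has a zero eigenvalue (singular; negative semidefinite but not definite), so H is neither positive definite, negative definite, nor indefinite. The second-order test alone is inconclusive -> degen.
(Indeed, f is constant along the null direction of H through x*, so x* is not a strict local extremum.)

degen


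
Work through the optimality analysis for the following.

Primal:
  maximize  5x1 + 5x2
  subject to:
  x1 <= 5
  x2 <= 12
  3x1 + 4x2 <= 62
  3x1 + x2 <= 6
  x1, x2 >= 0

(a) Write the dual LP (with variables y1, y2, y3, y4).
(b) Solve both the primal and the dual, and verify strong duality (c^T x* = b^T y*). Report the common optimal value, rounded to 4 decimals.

The standard primal-dual pair for 'max c^T x s.t. A x <= b, x >= 0' is:
  Dual:  min b^T y  s.t.  A^T y >= c,  y >= 0.

So the dual LP is:
  minimize  5y1 + 12y2 + 62y3 + 6y4
  subject to:
    y1 + 3y3 + 3y4 >= 5
    y2 + 4y3 + y4 >= 5
    y1, y2, y3, y4 >= 0

Solving the primal: x* = (0, 6).
  primal value c^T x* = 30.
Solving the dual: y* = (0, 0, 0, 5).
  dual value b^T y* = 30.
Strong duality: c^T x* = b^T y*. Confirmed.

30


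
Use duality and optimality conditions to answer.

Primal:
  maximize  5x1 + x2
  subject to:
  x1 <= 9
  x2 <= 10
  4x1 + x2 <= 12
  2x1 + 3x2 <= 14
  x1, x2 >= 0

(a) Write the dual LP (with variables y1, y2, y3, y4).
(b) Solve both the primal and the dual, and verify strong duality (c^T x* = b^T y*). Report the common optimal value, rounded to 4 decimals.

The standard primal-dual pair for 'max c^T x s.t. A x <= b, x >= 0' is:
  Dual:  min b^T y  s.t.  A^T y >= c,  y >= 0.

So the dual LP is:
  minimize  9y1 + 10y2 + 12y3 + 14y4
  subject to:
    y1 + 4y3 + 2y4 >= 5
    y2 + y3 + 3y4 >= 1
    y1, y2, y3, y4 >= 0

Solving the primal: x* = (3, 0).
  primal value c^T x* = 15.
Solving the dual: y* = (0, 0, 1.25, 0).
  dual value b^T y* = 15.
Strong duality: c^T x* = b^T y*. Confirmed.

15


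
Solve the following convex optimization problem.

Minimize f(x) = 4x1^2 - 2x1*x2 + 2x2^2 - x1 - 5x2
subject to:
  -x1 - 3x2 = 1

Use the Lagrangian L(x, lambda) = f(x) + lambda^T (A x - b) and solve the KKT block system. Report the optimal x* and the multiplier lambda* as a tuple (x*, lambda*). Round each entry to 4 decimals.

Form the Lagrangian:
  L(x, lambda) = (1/2) x^T Q x + c^T x + lambda^T (A x - b)
Stationarity (grad_x L = 0): Q x + c + A^T lambda = 0.
Primal feasibility: A x = b.

This gives the KKT block system:
  [ Q   A^T ] [ x     ]   [-c ]
  [ A    0  ] [ lambda ] = [ b ]

Solving the linear system:
  x*      = (-0.1818, -0.2727)
  lambda* = (-1.9091)
  f(x*)   = 1.7273

x* = (-0.1818, -0.2727), lambda* = (-1.9091)


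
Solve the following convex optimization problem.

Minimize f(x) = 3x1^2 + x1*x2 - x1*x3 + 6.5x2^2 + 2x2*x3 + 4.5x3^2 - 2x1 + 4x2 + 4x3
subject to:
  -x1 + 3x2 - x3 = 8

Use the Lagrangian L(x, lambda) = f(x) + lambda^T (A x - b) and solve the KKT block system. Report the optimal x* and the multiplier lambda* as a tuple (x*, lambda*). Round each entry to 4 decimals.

Form the Lagrangian:
  L(x, lambda) = (1/2) x^T Q x + c^T x + lambda^T (A x - b)
Stationarity (grad_x L = 0): Q x + c + A^T lambda = 0.
Primal feasibility: A x = b.

This gives the KKT block system:
  [ Q   A^T ] [ x     ]   [-c ]
  [ A    0  ] [ lambda ] = [ b ]

Solving the linear system:
  x*      = (-1.365, 1.6385, -1.7194)
  lambda* = (-6.8323)
  f(x*)   = 28.5327

x* = (-1.365, 1.6385, -1.7194), lambda* = (-6.8323)


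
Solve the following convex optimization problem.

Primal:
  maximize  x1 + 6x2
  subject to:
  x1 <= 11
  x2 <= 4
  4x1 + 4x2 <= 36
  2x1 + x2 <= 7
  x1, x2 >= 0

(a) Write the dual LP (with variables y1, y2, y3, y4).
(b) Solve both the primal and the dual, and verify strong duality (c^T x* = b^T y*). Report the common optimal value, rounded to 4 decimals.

The standard primal-dual pair for 'max c^T x s.t. A x <= b, x >= 0' is:
  Dual:  min b^T y  s.t.  A^T y >= c,  y >= 0.

So the dual LP is:
  minimize  11y1 + 4y2 + 36y3 + 7y4
  subject to:
    y1 + 4y3 + 2y4 >= 1
    y2 + 4y3 + y4 >= 6
    y1, y2, y3, y4 >= 0

Solving the primal: x* = (1.5, 4).
  primal value c^T x* = 25.5.
Solving the dual: y* = (0, 5.5, 0, 0.5).
  dual value b^T y* = 25.5.
Strong duality: c^T x* = b^T y*. Confirmed.

25.5


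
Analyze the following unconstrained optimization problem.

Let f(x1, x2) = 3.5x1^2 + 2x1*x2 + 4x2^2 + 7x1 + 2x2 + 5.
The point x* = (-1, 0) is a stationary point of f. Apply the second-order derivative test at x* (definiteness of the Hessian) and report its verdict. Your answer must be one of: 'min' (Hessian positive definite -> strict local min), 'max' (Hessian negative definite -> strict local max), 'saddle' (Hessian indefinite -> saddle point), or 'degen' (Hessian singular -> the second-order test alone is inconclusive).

Compute the Hessian H = grad^2 f:
  H = [[7, 2], [2, 8]]
Verify stationarity: grad f(x*) = H x* + g = (0, 0).
Eigenvalues of H: 5.4384, 9.5616.
Both eigenvalues > 0, so H is positive definite -> x* is a strict local min.

min


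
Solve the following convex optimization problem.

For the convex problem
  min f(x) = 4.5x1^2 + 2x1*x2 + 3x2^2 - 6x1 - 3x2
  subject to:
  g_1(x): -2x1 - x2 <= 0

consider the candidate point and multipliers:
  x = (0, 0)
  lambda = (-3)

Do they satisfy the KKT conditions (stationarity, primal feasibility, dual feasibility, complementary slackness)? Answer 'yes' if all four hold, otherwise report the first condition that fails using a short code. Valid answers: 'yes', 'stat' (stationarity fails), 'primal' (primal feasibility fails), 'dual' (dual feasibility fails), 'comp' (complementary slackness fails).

Gradient of f: grad f(x) = Q x + c = (-6, -3)
Constraint values g_i(x) = a_i^T x - b_i:
  g_1((0, 0)) = 0
Stationarity residual: grad f(x) + sum_i lambda_i a_i = (0, 0)
  -> stationarity OK
Primal feasibility (all g_i <= 0): OK
Dual feasibility (all lambda_i >= 0): FAILS
Complementary slackness (lambda_i * g_i(x) = 0 for all i): OK

Verdict: the first failing condition is dual_feasibility -> dual.

dual


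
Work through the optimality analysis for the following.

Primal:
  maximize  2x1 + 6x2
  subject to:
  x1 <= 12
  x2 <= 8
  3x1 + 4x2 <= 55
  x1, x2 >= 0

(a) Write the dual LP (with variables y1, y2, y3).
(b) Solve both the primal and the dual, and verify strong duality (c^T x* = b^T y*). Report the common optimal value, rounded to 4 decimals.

The standard primal-dual pair for 'max c^T x s.t. A x <= b, x >= 0' is:
  Dual:  min b^T y  s.t.  A^T y >= c,  y >= 0.

So the dual LP is:
  minimize  12y1 + 8y2 + 55y3
  subject to:
    y1 + 3y3 >= 2
    y2 + 4y3 >= 6
    y1, y2, y3 >= 0

Solving the primal: x* = (7.6667, 8).
  primal value c^T x* = 63.3333.
Solving the dual: y* = (0, 3.3333, 0.6667).
  dual value b^T y* = 63.3333.
Strong duality: c^T x* = b^T y*. Confirmed.

63.3333


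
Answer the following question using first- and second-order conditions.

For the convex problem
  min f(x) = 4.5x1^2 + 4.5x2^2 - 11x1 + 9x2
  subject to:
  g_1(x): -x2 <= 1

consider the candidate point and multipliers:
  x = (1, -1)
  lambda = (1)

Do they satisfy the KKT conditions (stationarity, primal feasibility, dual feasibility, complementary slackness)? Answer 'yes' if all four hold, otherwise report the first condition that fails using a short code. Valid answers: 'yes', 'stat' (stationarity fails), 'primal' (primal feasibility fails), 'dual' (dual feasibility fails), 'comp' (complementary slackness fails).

Gradient of f: grad f(x) = Q x + c = (-2, 0)
Constraint values g_i(x) = a_i^T x - b_i:
  g_1((1, -1)) = 0
Stationarity residual: grad f(x) + sum_i lambda_i a_i = (-2, -1)
  -> stationarity FAILS
Primal feasibility (all g_i <= 0): OK
Dual feasibility (all lambda_i >= 0): OK
Complementary slackness (lambda_i * g_i(x) = 0 for all i): OK

Verdict: the first failing condition is stationarity -> stat.

stat


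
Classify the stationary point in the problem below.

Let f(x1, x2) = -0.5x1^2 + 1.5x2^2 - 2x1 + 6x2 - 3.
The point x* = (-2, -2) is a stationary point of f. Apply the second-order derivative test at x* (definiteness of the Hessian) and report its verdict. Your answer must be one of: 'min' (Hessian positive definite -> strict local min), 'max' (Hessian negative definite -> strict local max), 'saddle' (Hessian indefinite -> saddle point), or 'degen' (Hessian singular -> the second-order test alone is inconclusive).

Compute the Hessian H = grad^2 f:
  H = [[-1, 0], [0, 3]]
Verify stationarity: grad f(x*) = H x* + g = (0, 0).
Eigenvalues of H: -1, 3.
Eigenvalues have mixed signs, so H is indefinite -> x* is a saddle point.

saddle


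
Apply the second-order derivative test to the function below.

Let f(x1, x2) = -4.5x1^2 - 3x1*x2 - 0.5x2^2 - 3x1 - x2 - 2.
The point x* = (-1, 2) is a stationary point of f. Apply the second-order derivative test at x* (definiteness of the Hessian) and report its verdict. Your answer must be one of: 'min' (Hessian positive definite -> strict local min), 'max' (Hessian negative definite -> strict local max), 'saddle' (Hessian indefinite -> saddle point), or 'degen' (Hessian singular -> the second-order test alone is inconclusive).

Compute the Hessian H = grad^2 f:
  H = [[-9, -3], [-3, -1]]
Verify stationarity: grad f(x*) = H x* + g = (0, 0).
Eigenvalues of H: -10, 0.
H has a zero eigenvalue (singular; negative semidefinite but not definite), so H is neither positive definite, negative definite, nor indefinite. The second-order test alone is inconclusive -> degen.
(Indeed, f is constant along the null direction of H through x*, so x* is not a strict local extremum.)

degen


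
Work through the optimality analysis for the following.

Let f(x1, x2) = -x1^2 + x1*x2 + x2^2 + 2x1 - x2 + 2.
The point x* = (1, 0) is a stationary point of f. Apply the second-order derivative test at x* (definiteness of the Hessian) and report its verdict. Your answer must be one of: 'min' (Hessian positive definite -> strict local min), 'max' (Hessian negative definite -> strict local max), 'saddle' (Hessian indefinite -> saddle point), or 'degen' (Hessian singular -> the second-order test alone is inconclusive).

Compute the Hessian H = grad^2 f:
  H = [[-2, 1], [1, 2]]
Verify stationarity: grad f(x*) = H x* + g = (0, 0).
Eigenvalues of H: -2.2361, 2.2361.
Eigenvalues have mixed signs, so H is indefinite -> x* is a saddle point.

saddle


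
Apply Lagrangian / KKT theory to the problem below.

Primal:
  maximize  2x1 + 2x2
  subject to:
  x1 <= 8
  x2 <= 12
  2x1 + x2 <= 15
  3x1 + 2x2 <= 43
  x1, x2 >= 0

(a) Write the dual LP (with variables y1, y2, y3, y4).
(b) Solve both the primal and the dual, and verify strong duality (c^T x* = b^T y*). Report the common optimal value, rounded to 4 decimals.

The standard primal-dual pair for 'max c^T x s.t. A x <= b, x >= 0' is:
  Dual:  min b^T y  s.t.  A^T y >= c,  y >= 0.

So the dual LP is:
  minimize  8y1 + 12y2 + 15y3 + 43y4
  subject to:
    y1 + 2y3 + 3y4 >= 2
    y2 + y3 + 2y4 >= 2
    y1, y2, y3, y4 >= 0

Solving the primal: x* = (1.5, 12).
  primal value c^T x* = 27.
Solving the dual: y* = (0, 1, 1, 0).
  dual value b^T y* = 27.
Strong duality: c^T x* = b^T y*. Confirmed.

27


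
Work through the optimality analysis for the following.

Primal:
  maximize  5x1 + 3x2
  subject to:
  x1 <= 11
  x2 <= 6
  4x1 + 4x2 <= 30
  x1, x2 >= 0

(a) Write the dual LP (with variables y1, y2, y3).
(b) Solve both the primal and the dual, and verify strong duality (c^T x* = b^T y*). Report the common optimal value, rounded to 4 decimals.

The standard primal-dual pair for 'max c^T x s.t. A x <= b, x >= 0' is:
  Dual:  min b^T y  s.t.  A^T y >= c,  y >= 0.

So the dual LP is:
  minimize  11y1 + 6y2 + 30y3
  subject to:
    y1 + 4y3 >= 5
    y2 + 4y3 >= 3
    y1, y2, y3 >= 0

Solving the primal: x* = (7.5, 0).
  primal value c^T x* = 37.5.
Solving the dual: y* = (0, 0, 1.25).
  dual value b^T y* = 37.5.
Strong duality: c^T x* = b^T y*. Confirmed.

37.5


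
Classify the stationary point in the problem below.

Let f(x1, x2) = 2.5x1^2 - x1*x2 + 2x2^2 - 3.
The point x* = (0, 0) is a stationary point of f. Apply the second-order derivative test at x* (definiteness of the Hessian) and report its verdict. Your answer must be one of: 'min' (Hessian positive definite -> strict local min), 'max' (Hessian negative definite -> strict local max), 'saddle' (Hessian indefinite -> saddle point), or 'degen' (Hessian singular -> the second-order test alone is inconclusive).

Compute the Hessian H = grad^2 f:
  H = [[5, -1], [-1, 4]]
Verify stationarity: grad f(x*) = H x* + g = (0, 0).
Eigenvalues of H: 3.382, 5.618.
Both eigenvalues > 0, so H is positive definite -> x* is a strict local min.

min


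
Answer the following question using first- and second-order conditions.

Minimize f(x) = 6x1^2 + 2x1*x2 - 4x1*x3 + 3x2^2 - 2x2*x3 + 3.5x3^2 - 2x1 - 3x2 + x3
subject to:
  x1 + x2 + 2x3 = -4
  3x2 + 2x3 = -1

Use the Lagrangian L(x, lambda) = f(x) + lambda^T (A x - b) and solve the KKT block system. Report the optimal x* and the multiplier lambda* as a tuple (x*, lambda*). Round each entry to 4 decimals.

Form the Lagrangian:
  L(x, lambda) = (1/2) x^T Q x + c^T x + lambda^T (A x - b)
Stationarity (grad_x L = 0): Q x + c + A^T lambda = 0.
Primal feasibility: A x = b.

This gives the KKT block system:
  [ Q   A^T ] [ x     ]   [-c ]
  [ A    0  ] [ lambda ] = [ b ]

Solving the linear system:
  x*      = (-1.2506, 0.8747, -1.8121)
  lambda* = (8.0093, -3.7935)
  f(x*)   = 13.1543

x* = (-1.2506, 0.8747, -1.8121), lambda* = (8.0093, -3.7935)


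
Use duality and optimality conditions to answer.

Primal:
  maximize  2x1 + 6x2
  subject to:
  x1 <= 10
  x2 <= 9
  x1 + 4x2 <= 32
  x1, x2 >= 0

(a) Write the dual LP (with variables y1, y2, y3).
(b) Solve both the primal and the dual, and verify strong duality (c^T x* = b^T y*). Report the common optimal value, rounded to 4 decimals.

The standard primal-dual pair for 'max c^T x s.t. A x <= b, x >= 0' is:
  Dual:  min b^T y  s.t.  A^T y >= c,  y >= 0.

So the dual LP is:
  minimize  10y1 + 9y2 + 32y3
  subject to:
    y1 + y3 >= 2
    y2 + 4y3 >= 6
    y1, y2, y3 >= 0

Solving the primal: x* = (10, 5.5).
  primal value c^T x* = 53.
Solving the dual: y* = (0.5, 0, 1.5).
  dual value b^T y* = 53.
Strong duality: c^T x* = b^T y*. Confirmed.

53


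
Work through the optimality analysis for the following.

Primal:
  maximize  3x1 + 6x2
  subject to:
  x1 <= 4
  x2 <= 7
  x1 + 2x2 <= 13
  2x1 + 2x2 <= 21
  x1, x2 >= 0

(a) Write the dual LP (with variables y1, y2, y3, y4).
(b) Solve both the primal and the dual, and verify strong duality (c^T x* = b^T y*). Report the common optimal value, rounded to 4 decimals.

The standard primal-dual pair for 'max c^T x s.t. A x <= b, x >= 0' is:
  Dual:  min b^T y  s.t.  A^T y >= c,  y >= 0.

So the dual LP is:
  minimize  4y1 + 7y2 + 13y3 + 21y4
  subject to:
    y1 + y3 + 2y4 >= 3
    y2 + 2y3 + 2y4 >= 6
    y1, y2, y3, y4 >= 0

Solving the primal: x* = (0, 6.5).
  primal value c^T x* = 39.
Solving the dual: y* = (0, 0, 3, 0).
  dual value b^T y* = 39.
Strong duality: c^T x* = b^T y*. Confirmed.

39


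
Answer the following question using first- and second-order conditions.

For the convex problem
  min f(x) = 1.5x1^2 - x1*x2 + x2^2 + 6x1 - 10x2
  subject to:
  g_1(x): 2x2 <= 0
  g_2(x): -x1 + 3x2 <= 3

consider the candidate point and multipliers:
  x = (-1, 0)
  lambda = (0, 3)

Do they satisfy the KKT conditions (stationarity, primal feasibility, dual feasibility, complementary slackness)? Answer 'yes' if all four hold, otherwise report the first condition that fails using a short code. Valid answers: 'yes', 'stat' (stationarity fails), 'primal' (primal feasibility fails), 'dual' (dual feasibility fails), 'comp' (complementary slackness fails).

Gradient of f: grad f(x) = Q x + c = (3, -9)
Constraint values g_i(x) = a_i^T x - b_i:
  g_1((-1, 0)) = 0
  g_2((-1, 0)) = -2
Stationarity residual: grad f(x) + sum_i lambda_i a_i = (0, 0)
  -> stationarity OK
Primal feasibility (all g_i <= 0): OK
Dual feasibility (all lambda_i >= 0): OK
Complementary slackness (lambda_i * g_i(x) = 0 for all i): FAILS

Verdict: the first failing condition is complementary_slackness -> comp.

comp


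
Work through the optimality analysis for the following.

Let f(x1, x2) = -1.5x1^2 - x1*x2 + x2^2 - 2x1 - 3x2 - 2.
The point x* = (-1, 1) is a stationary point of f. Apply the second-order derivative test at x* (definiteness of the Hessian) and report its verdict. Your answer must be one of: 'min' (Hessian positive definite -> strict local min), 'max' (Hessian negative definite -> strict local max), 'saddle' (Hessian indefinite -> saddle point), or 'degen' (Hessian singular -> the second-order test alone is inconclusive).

Compute the Hessian H = grad^2 f:
  H = [[-3, -1], [-1, 2]]
Verify stationarity: grad f(x*) = H x* + g = (0, 0).
Eigenvalues of H: -3.1926, 2.1926.
Eigenvalues have mixed signs, so H is indefinite -> x* is a saddle point.

saddle


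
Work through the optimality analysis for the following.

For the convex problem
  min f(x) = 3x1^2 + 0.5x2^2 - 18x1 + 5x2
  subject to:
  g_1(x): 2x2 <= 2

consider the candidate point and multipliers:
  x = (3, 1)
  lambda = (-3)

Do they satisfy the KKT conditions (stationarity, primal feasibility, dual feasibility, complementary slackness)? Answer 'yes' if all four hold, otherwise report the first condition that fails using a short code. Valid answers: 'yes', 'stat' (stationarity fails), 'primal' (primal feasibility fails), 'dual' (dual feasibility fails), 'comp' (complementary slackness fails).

Gradient of f: grad f(x) = Q x + c = (0, 6)
Constraint values g_i(x) = a_i^T x - b_i:
  g_1((3, 1)) = 0
Stationarity residual: grad f(x) + sum_i lambda_i a_i = (0, 0)
  -> stationarity OK
Primal feasibility (all g_i <= 0): OK
Dual feasibility (all lambda_i >= 0): FAILS
Complementary slackness (lambda_i * g_i(x) = 0 for all i): OK

Verdict: the first failing condition is dual_feasibility -> dual.

dual


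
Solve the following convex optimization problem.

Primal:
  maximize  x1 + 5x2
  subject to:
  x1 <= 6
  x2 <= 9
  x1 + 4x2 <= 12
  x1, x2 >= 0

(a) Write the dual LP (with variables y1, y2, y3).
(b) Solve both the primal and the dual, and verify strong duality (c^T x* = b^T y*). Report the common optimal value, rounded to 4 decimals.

The standard primal-dual pair for 'max c^T x s.t. A x <= b, x >= 0' is:
  Dual:  min b^T y  s.t.  A^T y >= c,  y >= 0.

So the dual LP is:
  minimize  6y1 + 9y2 + 12y3
  subject to:
    y1 + y3 >= 1
    y2 + 4y3 >= 5
    y1, y2, y3 >= 0

Solving the primal: x* = (0, 3).
  primal value c^T x* = 15.
Solving the dual: y* = (0, 0, 1.25).
  dual value b^T y* = 15.
Strong duality: c^T x* = b^T y*. Confirmed.

15


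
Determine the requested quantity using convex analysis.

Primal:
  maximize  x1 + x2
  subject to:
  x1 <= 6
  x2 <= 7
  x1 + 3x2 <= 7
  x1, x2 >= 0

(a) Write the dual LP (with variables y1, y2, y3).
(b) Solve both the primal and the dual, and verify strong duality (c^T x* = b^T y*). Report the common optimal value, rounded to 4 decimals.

The standard primal-dual pair for 'max c^T x s.t. A x <= b, x >= 0' is:
  Dual:  min b^T y  s.t.  A^T y >= c,  y >= 0.

So the dual LP is:
  minimize  6y1 + 7y2 + 7y3
  subject to:
    y1 + y3 >= 1
    y2 + 3y3 >= 1
    y1, y2, y3 >= 0

Solving the primal: x* = (6, 0.3333).
  primal value c^T x* = 6.3333.
Solving the dual: y* = (0.6667, 0, 0.3333).
  dual value b^T y* = 6.3333.
Strong duality: c^T x* = b^T y*. Confirmed.

6.3333


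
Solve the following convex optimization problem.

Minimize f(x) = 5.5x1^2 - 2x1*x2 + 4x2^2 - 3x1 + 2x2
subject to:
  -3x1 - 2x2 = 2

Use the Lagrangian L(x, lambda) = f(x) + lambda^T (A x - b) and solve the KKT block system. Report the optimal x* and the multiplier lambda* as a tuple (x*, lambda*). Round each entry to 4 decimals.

Form the Lagrangian:
  L(x, lambda) = (1/2) x^T Q x + c^T x + lambda^T (A x - b)
Stationarity (grad_x L = 0): Q x + c + A^T lambda = 0.
Primal feasibility: A x = b.

This gives the KKT block system:
  [ Q   A^T ] [ x     ]   [-c ]
  [ A    0  ] [ lambda ] = [ b ]

Solving the linear system:
  x*      = (-0.2286, -0.6571)
  lambda* = (-1.4)
  f(x*)   = 1.0857

x* = (-0.2286, -0.6571), lambda* = (-1.4)


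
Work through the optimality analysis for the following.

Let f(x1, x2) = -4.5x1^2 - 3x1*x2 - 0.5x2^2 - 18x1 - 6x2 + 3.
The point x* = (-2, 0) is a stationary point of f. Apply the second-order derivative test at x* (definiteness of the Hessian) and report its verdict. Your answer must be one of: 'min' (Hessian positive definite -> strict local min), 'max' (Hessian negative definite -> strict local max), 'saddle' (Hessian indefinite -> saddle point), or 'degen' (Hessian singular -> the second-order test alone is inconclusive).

Compute the Hessian H = grad^2 f:
  H = [[-9, -3], [-3, -1]]
Verify stationarity: grad f(x*) = H x* + g = (0, 0).
Eigenvalues of H: -10, 0.
H has a zero eigenvalue (singular; negative semidefinite but not definite), so H is neither positive definite, negative definite, nor indefinite. The second-order test alone is inconclusive -> degen.
(Indeed, f is constant along the null direction of H through x*, so x* is not a strict local extremum.)

degen


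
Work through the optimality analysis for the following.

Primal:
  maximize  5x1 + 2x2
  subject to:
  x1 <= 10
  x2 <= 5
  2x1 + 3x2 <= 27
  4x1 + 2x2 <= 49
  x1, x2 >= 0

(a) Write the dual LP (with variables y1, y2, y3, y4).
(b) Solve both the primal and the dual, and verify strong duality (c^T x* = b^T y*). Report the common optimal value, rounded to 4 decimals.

The standard primal-dual pair for 'max c^T x s.t. A x <= b, x >= 0' is:
  Dual:  min b^T y  s.t.  A^T y >= c,  y >= 0.

So the dual LP is:
  minimize  10y1 + 5y2 + 27y3 + 49y4
  subject to:
    y1 + 2y3 + 4y4 >= 5
    y2 + 3y3 + 2y4 >= 2
    y1, y2, y3, y4 >= 0

Solving the primal: x* = (10, 2.3333).
  primal value c^T x* = 54.6667.
Solving the dual: y* = (3.6667, 0, 0.6667, 0).
  dual value b^T y* = 54.6667.
Strong duality: c^T x* = b^T y*. Confirmed.

54.6667


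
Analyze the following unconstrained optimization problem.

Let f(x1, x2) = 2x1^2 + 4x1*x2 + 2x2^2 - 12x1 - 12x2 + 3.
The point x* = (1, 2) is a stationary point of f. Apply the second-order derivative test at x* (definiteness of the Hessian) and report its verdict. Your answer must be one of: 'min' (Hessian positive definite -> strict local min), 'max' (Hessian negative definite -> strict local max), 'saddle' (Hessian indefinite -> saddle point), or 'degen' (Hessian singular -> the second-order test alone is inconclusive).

Compute the Hessian H = grad^2 f:
  H = [[4, 4], [4, 4]]
Verify stationarity: grad f(x*) = H x* + g = (0, 0).
Eigenvalues of H: 0, 8.
H has a zero eigenvalue (singular; positive semidefinite but not definite), so H is neither positive definite, negative definite, nor indefinite. The second-order test alone is inconclusive -> degen.
(Indeed, f is constant along the null direction of H through x*, so x* is not a strict local extremum.)

degen


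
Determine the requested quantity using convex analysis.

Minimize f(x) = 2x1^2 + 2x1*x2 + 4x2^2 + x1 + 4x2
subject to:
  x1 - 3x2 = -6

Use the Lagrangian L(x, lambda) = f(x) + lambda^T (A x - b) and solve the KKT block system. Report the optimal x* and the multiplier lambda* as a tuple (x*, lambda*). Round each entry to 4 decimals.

Form the Lagrangian:
  L(x, lambda) = (1/2) x^T Q x + c^T x + lambda^T (A x - b)
Stationarity (grad_x L = 0): Q x + c + A^T lambda = 0.
Primal feasibility: A x = b.

This gives the KKT block system:
  [ Q   A^T ] [ x     ]   [-c ]
  [ A    0  ] [ lambda ] = [ b ]

Solving the linear system:
  x*      = (-1.875, 1.375)
  lambda* = (3.75)
  f(x*)   = 13.0625

x* = (-1.875, 1.375), lambda* = (3.75)


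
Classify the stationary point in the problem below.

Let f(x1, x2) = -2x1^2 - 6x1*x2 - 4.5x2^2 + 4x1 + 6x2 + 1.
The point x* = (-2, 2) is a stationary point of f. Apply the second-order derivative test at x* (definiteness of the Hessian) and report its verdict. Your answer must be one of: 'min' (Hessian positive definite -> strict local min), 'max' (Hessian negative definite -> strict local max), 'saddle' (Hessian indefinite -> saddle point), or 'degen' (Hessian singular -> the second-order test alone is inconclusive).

Compute the Hessian H = grad^2 f:
  H = [[-4, -6], [-6, -9]]
Verify stationarity: grad f(x*) = H x* + g = (0, 0).
Eigenvalues of H: -13, 0.
H has a zero eigenvalue (singular; negative semidefinite but not definite), so H is neither positive definite, negative definite, nor indefinite. The second-order test alone is inconclusive -> degen.
(Indeed, f is constant along the null direction of H through x*, so x* is not a strict local extremum.)

degen


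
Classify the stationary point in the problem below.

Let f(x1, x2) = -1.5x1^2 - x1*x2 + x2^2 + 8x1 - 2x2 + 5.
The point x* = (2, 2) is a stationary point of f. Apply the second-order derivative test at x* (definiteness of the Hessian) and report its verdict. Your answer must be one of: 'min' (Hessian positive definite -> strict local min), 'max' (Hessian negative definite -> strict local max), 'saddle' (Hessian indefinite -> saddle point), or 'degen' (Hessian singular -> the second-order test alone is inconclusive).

Compute the Hessian H = grad^2 f:
  H = [[-3, -1], [-1, 2]]
Verify stationarity: grad f(x*) = H x* + g = (0, 0).
Eigenvalues of H: -3.1926, 2.1926.
Eigenvalues have mixed signs, so H is indefinite -> x* is a saddle point.

saddle


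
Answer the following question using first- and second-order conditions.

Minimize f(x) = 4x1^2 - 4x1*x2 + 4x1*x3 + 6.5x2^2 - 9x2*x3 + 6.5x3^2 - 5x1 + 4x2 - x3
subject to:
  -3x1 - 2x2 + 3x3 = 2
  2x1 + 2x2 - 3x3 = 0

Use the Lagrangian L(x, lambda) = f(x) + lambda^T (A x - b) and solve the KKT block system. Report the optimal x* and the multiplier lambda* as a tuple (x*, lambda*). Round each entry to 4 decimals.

Form the Lagrangian:
  L(x, lambda) = (1/2) x^T Q x + c^T x + lambda^T (A x - b)
Stationarity (grad_x L = 0): Q x + c + A^T lambda = 0.
Primal feasibility: A x = b.

This gives the KKT block system:
  [ Q   A^T ] [ x     ]   [-c ]
  [ A    0  ] [ lambda ] = [ b ]

Solving the linear system:
  x*      = (-2, -0.9508, -1.9672)
  lambda* = (-42.4098, -51.082)
  f(x*)   = 46.4918

x* = (-2, -0.9508, -1.9672), lambda* = (-42.4098, -51.082)


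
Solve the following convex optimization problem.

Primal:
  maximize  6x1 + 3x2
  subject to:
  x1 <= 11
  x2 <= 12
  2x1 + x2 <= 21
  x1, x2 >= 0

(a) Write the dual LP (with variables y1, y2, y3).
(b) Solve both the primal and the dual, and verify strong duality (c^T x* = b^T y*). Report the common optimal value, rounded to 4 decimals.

The standard primal-dual pair for 'max c^T x s.t. A x <= b, x >= 0' is:
  Dual:  min b^T y  s.t.  A^T y >= c,  y >= 0.

So the dual LP is:
  minimize  11y1 + 12y2 + 21y3
  subject to:
    y1 + 2y3 >= 6
    y2 + y3 >= 3
    y1, y2, y3 >= 0

Solving the primal: x* = (10.5, 0).
  primal value c^T x* = 63.
Solving the dual: y* = (0, 0, 3).
  dual value b^T y* = 63.
Strong duality: c^T x* = b^T y*. Confirmed.

63


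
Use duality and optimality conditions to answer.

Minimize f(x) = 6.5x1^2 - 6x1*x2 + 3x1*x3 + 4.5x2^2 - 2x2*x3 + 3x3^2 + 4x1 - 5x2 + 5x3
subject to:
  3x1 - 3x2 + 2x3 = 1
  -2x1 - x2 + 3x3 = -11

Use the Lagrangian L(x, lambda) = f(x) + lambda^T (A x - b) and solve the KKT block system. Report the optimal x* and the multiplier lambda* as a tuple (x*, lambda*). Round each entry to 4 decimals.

Form the Lagrangian:
  L(x, lambda) = (1/2) x^T Q x + c^T x + lambda^T (A x - b)
Stationarity (grad_x L = 0): Q x + c + A^T lambda = 0.
Primal feasibility: A x = b.

This gives the KKT block system:
  [ Q   A^T ] [ x     ]   [-c ]
  [ A    0  ] [ lambda ] = [ b ]

Solving the linear system:
  x*      = (2.0759, 0.2839, -2.1881)
  lambda* = (-4.8632, 4.065)
  f(x*)   = 22.7609

x* = (2.0759, 0.2839, -2.1881), lambda* = (-4.8632, 4.065)


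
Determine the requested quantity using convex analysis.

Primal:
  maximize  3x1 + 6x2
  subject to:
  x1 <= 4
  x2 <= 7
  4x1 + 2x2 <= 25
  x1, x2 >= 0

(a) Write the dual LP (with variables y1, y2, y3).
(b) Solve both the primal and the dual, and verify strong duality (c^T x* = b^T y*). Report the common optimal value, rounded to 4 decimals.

The standard primal-dual pair for 'max c^T x s.t. A x <= b, x >= 0' is:
  Dual:  min b^T y  s.t.  A^T y >= c,  y >= 0.

So the dual LP is:
  minimize  4y1 + 7y2 + 25y3
  subject to:
    y1 + 4y3 >= 3
    y2 + 2y3 >= 6
    y1, y2, y3 >= 0

Solving the primal: x* = (2.75, 7).
  primal value c^T x* = 50.25.
Solving the dual: y* = (0, 4.5, 0.75).
  dual value b^T y* = 50.25.
Strong duality: c^T x* = b^T y*. Confirmed.

50.25
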